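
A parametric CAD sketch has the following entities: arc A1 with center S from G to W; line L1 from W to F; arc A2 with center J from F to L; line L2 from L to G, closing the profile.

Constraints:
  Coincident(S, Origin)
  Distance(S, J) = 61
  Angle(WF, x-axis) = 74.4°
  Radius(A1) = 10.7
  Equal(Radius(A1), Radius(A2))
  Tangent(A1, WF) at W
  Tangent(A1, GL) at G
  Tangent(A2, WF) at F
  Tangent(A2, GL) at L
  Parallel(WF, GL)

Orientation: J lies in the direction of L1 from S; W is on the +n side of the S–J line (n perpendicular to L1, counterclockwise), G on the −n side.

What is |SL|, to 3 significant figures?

61.9

The slot axis is L1's direction at 74.4°, so u = (cos 74.4°, sin 74.4°) = (0.269, 0.963) and n = (−sin 74.4°, cos 74.4°) = (-0.963, 0.269). S is at the origin and J lies 61.0 along u from S, so J = 61.0·u = (16.4, 58.8). Tangency of A1 to both parallel lines with radius 10.7 puts W and G at S ± 10.7·n: W = (-10.3, 2.88), G = (10.3, -2.88). Equal radii place F and L the same way about J: F = J + 10.7·n = (6.10, 61.6), L = J − 10.7·n = (26.7, 55.9). Then |SL| = |L − S| = 61.9.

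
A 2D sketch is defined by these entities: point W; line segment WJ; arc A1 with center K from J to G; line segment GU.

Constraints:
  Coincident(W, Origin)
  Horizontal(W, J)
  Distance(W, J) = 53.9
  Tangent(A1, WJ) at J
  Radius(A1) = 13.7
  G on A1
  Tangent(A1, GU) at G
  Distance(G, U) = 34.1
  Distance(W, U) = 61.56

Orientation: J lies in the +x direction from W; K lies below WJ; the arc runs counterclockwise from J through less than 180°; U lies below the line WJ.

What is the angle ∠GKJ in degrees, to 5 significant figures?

88.424°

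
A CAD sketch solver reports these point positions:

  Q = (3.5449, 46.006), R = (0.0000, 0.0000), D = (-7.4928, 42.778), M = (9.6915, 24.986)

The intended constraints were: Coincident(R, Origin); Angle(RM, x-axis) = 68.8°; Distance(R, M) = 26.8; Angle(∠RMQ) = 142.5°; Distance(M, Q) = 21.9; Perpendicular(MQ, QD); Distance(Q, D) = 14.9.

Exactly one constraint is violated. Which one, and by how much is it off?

Distance(Q, D) = 14.9 — off by 3.40.

R = (0.00, 0.00) ✓; RM at 68.80° ✓; |RM| = 26.80 ✓; ∠RMQ = 142.5° ✓; |MQ| = 21.90 ✓; ∠(MQ, QD) = 90.00° ✓; |QD| = 11.50 ✗.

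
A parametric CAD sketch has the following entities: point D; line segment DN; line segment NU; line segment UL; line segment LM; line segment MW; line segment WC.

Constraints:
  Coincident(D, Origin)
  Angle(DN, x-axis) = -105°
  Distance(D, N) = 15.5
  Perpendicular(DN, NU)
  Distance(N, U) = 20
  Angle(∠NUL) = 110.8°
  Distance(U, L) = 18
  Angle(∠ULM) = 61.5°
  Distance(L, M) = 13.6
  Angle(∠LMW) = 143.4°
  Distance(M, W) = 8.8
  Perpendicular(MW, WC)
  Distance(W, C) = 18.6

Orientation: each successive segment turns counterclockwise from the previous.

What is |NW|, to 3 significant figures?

11.1

∠ULM = 61.5° gives LM at 173° from the x-axis; with |LM| = 13.6, M = (12.3, -3.82). ∠LMW = 143.4° gives MW at -151° from the x-axis; with |MW| = 8.8, W = (4.67, -8.13). Then |NW| = |W − N| = 11.1.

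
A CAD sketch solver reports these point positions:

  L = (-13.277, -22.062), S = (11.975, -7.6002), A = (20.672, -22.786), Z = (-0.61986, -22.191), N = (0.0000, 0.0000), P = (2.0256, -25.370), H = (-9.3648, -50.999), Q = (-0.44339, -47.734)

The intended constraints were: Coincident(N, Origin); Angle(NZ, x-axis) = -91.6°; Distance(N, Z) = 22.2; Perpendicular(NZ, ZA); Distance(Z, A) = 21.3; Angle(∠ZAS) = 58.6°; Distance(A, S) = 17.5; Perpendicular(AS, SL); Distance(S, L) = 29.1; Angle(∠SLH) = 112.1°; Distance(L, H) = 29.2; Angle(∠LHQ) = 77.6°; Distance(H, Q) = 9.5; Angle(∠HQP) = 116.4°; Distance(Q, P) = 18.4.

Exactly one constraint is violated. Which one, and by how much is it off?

Distance(Q, P) = 18.4 — off by 4.10.

N = (0.00, 0.00) ✓; NZ at -91.60° ✓; |NZ| = 22.20 ✓; ∠(NZ, ZA) = 90.00° ✓; |ZA| = 21.30 ✓; ∠ZAS = 58.60° ✓; |AS| = 17.50 ✓; ∠(AS, SL) = 90.00° ✓; |SL| = 29.10 ✓; ∠SLH = 112.1° ✓; |LH| = 29.20 ✓; ∠LHQ = 77.60° ✓; |HQ| = 9.500 ✓; ∠HQP = 116.4° ✓; |QP| = 22.50 ✗.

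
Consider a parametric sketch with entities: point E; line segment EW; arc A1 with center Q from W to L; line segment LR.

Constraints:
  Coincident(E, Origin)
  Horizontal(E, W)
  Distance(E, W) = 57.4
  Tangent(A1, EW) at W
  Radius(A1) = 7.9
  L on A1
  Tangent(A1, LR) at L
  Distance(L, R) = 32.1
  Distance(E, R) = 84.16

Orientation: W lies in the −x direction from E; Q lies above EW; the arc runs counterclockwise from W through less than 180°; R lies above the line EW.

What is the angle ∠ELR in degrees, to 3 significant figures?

154°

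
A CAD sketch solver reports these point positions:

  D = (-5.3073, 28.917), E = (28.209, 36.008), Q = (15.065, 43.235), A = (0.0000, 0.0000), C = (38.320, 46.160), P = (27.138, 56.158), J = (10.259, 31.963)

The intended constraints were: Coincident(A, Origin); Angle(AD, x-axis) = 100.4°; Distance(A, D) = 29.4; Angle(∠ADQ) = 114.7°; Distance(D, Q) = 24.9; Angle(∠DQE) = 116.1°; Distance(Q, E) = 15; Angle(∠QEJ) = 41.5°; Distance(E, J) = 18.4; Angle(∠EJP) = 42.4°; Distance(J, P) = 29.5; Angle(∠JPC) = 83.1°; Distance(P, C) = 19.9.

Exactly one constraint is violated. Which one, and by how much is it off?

Distance(P, C) = 19.9 — off by 4.90.

A = (0.00, 0.00) ✓; AD at 100.4° ✓; |AD| = 29.40 ✓; ∠ADQ = 114.7° ✓; |DQ| = 24.90 ✓; ∠DQE = 116.1° ✓; |QE| = 15.00 ✓; ∠QEJ = 41.50° ✓; |EJ| = 18.40 ✓; ∠EJP = 42.40° ✓; |JP| = 29.50 ✓; ∠JPC = 83.10° ✓; |PC| = 15.00 ✗.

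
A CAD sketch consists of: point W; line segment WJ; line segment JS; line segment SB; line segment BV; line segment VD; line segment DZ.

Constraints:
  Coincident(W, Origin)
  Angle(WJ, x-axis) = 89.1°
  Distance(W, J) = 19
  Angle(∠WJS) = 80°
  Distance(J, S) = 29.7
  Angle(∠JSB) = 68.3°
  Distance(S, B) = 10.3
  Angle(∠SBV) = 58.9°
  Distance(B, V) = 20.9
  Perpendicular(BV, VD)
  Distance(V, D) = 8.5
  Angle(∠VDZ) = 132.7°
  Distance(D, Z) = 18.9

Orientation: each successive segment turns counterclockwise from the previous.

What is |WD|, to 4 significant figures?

35.16

W is at the origin; WJ runs at 89.1° with length 19.0, so J = (0.2984, 19.00). ∠WJS = 80.0° gives JS at -170.9° from the x-axis; with |JS| = 29.7, S = (-29.03, 14.30). ∠JSB = 68.3° gives SB at -59.20° from the x-axis; with |SB| = 10.3, B = (-23.75, 5.453). ∠SBV = 58.9° gives BV at 61.90° from the x-axis; with |BV| = 20.9, V = (-13.91, 23.89). The perpendicularity gives VD at right angles to BV, so VD runs at 151.9°; with |VD| = 8.5, D = (-21.41, 27.89). Then |WD| = |D − W| = 35.16.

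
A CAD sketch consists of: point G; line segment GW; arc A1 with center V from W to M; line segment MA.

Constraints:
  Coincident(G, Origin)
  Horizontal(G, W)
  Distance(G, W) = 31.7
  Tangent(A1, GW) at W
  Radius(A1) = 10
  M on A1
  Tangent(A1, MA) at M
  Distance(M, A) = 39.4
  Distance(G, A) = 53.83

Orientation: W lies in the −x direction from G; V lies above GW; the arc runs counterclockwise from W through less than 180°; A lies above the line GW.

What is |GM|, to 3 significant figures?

23.9

Checks: ∠(VW, WG) = 90.00° ✓; |VW| = 10.00 ✓; |VM| = 10.00 ✓; ∠(VM, MA) = 90.00° ✓; |MA| = 39.40 ✓; |GA| = 53.83 ✓.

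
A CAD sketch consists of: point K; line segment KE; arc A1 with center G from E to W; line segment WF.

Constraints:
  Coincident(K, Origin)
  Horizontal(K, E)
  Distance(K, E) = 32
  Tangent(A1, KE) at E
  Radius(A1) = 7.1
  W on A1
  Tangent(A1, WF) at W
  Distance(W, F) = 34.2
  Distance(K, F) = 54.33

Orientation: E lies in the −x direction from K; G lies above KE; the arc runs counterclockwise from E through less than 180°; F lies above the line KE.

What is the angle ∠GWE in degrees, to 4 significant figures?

37.05°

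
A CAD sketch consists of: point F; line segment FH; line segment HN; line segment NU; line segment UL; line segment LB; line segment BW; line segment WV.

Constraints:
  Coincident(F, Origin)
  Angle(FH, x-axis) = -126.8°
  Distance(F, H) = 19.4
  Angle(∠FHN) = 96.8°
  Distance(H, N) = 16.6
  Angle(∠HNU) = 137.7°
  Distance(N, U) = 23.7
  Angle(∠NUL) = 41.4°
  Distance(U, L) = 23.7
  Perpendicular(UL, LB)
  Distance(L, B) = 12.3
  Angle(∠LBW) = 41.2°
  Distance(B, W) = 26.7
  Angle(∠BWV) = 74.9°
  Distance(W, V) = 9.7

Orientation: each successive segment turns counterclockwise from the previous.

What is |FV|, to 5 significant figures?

23.044

F is at the origin; FH runs at -126.8° with length 19.4, so H = (-11.621, -15.534). ∠FHN = 96.8° gives HN at -43.600° from the x-axis; with |HN| = 16.6, N = (0.40020, -26.982). ∠HNU = 137.7° gives NU at -1.3000° from the x-axis; with |NU| = 23.7, U = (24.094, -27.520). ∠NUL = 41.4° gives UL at 137.30° from the x-axis; with |UL| = 23.7, L = (6.6766, -11.447). The perpendicularity gives LB at right angles to UL, so LB runs at -132.70°; with |LB| = 12.3, B = (-1.6647, -20.487). ∠LBW = 41.2° gives BW at 6.1000° from the x-axis; with |BW| = 26.7, W = (24.884, -17.649). ∠BWV = 74.9° gives WV at 111.20° from the x-axis; with |WV| = 9.7, V = (21.376, -8.6058). Then |FV| = |V − F| = 23.044.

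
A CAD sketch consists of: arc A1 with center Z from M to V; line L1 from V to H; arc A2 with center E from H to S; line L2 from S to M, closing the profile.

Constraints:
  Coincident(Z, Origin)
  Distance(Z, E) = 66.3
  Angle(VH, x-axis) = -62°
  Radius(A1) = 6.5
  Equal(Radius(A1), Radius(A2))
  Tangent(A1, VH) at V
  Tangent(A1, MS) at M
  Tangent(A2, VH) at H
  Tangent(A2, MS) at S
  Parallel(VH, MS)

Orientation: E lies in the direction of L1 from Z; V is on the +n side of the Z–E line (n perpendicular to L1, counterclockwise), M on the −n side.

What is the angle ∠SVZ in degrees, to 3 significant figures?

78.9°

The slot axis is L1's direction at -62.0°, so u = (cos -62.0°, sin -62.0°) = (0.469, -0.883) and n = (−sin -62.0°, cos -62.0°) = (0.883, 0.469). Z is at the origin and E lies 66.3 along u from Z, so E = 66.3·u = (31.1, -58.5). Tangency of A1 to both parallel lines with radius 6.5 puts V and M at Z ± 6.5·n: V = (5.74, 3.05), M = (-5.74, -3.05). Equal radii place H and S the same way about E: H = E + 6.5·n = (36.9, -55.5), S = E − 6.5·n = (25.4, -61.6). Then cos ∠SVZ = VS·VZ / (|VS||VZ|), giving 78.9°.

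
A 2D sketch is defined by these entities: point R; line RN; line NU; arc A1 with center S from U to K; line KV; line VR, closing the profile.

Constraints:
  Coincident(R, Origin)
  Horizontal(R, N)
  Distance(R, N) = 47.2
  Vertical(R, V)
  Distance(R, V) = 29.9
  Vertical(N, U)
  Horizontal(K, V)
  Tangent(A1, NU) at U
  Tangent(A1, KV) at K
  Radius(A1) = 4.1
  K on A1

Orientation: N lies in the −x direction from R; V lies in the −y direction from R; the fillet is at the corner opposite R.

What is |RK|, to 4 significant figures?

52.46

R is at the origin; RN is horizontal with |RN| = 47.2 and N on the −x side, so N = (-47.20, 0.000). RV is vertical with |RV| = 29.9 and V on the −y side, so V = (0.000, -29.90). The virtual corner opposite R is at (-47.20, -29.90). The tangent condition forces SU to be normal to NU and tangency of A1 to KV means the radius SK is perpendicular to KV, with radius 4.1, so the center S sits 4.1 in from both sides at S = (-43.10, -25.80). That places the tangent points at U = (-47.20, -25.80) on NU and K = (-43.10, -29.90) on KV. Then |RK| = |K − R| = 52.46.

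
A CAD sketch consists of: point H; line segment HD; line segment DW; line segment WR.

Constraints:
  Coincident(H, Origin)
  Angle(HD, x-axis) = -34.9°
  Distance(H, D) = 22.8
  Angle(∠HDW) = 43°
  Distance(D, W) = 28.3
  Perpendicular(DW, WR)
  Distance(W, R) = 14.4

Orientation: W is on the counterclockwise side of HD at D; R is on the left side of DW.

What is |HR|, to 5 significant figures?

11.682

∠HDW = 43.0°, so DW runs at -34.9° + (180° − 43.0°) = 102.10° from the x-axis; with |DW| = 28.3, W = D + 28.3·(cos 102.10°, sin 102.10°) = (12.767, 14.626). The perpendicularity gives WR at right angles to DW; with |WR| = 14.4 on the left of DW, R = W + 14.4·(-0.97778, -0.20962) = (-1.3128, 11.608). Then |HR| = |R − H| = 11.682.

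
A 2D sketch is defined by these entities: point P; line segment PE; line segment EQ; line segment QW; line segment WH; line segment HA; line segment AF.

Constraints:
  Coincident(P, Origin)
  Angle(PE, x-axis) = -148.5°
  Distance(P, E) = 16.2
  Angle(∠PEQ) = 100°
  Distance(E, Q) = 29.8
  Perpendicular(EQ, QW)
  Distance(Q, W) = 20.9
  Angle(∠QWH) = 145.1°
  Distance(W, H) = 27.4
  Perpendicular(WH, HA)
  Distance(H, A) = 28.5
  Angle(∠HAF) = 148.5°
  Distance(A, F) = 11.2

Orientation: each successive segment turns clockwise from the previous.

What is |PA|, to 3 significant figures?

12.8

∠QWH = 145.1° gives WH at 6.60° from the x-axis; with |WH| = 27.4, H = (9.31, 30.9). The perpendicularity gives HA at right angles to WH, so HA runs at -83.4°; with |HA| = 28.5, A = (12.6, 2.54). Then |PA| = |A − P| = 12.8.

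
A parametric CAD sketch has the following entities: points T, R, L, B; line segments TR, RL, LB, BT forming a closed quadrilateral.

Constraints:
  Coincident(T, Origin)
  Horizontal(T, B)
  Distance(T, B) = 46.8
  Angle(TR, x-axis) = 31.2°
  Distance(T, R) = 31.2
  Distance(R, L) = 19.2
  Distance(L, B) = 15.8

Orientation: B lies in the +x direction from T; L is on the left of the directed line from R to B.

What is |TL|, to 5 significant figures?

48.519

T is at the origin; T and B share the same y with |TB| = 46.8 and B in +x, so B = (46.8, 0). TR runs at 31.2° with |TR| = 31.2, so R = (26.687, 16.162). L is determined by |RL| = 19.2 and |LB| = 15.8 together: it lies at the intersection of circle(R, 19.2) and circle(B, 15.8). With |RB| = 25.802, the foot of the radical line on RB is 15.207 from R and the perpendicular offset is √(19.2² − 15.207²) = 11.721. Taking the left-of-RB solution: L = (45.883, 15.773).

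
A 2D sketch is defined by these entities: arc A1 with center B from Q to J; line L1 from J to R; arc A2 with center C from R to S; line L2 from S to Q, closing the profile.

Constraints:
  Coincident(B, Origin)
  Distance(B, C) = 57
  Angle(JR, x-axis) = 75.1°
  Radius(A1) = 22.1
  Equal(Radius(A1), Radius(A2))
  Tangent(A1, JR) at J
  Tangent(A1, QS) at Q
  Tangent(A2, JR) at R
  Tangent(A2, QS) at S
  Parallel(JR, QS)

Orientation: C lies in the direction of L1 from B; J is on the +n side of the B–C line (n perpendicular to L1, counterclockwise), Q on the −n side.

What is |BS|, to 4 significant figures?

61.13

Tangency of A1 to both parallel lines with radius 22.1 puts J and Q at B ± 22.1·n: J = (-21.36, 5.683), Q = (21.36, -5.683). Equal radii place R and S the same way about C: R = C + 22.1·n = (-6.700, 60.77), S = C − 22.1·n = (36.01, 49.40). Then |BS| = |S − B| = 61.13.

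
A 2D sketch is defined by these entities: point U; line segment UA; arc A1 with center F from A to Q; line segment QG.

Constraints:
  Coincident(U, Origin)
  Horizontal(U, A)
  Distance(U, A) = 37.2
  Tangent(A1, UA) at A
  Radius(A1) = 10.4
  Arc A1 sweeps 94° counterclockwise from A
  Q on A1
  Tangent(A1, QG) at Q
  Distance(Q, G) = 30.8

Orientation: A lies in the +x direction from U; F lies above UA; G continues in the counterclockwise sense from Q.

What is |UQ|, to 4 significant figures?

48.86

U is at the origin; U and A share the same y with |UA| = 37.2 and A on the +x side, so A = (37.20, 0.000). Tangency of A1 to UA means the radius FA is perpendicular to UA, so F = A + (0, 10.4) = (37.20, 10.40). On A1, A sits at bearing -90° from F; a 94° counterclockwise sweep puts Q at bearing 4°, so Q = F + 10.4·(cos 4°, sin 4°) = (47.57, 11.13). Then |UQ| = |Q − U| = 48.86.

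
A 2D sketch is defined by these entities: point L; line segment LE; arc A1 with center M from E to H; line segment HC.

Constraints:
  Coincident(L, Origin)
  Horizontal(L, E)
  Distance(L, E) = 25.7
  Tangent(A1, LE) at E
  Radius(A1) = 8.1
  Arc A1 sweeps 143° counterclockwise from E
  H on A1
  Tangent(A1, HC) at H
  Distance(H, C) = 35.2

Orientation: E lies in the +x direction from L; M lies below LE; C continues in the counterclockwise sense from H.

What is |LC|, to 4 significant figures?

60.61

On A1, E sits at bearing 90° from M; a 143° counterclockwise sweep puts H at bearing 233°, so H = M + 8.1·(cos 233°, sin 233°) = (20.83, -14.57). A1 meets HC tangentially, so MH is at right angles to HC, so HC runs along (−sin 233°, cos 233°); with |HC| = 35.2, C = (48.94, -35.75). Then |LC| = |C − L| = 60.61.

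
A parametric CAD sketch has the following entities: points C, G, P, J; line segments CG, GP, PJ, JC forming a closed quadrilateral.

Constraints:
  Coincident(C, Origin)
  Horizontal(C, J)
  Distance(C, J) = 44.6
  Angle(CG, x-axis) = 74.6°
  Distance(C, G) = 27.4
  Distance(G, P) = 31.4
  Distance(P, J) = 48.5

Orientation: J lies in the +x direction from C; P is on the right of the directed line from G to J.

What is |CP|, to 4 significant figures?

4.825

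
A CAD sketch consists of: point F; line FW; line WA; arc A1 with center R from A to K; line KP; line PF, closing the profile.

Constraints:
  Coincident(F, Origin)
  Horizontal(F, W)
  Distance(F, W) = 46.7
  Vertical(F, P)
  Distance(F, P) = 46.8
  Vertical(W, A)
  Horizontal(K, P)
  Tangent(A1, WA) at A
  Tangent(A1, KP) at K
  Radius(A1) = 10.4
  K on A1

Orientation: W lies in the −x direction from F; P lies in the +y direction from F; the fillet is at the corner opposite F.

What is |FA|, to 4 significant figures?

59.21

F is at the origin; F and W share the same y with |FW| = 46.7 and W on the −x side, so W = (-46.70, 0.000). F and P share the same x with |FP| = 46.8 and P on the +y side, so P = (0.000, 46.80). The virtual corner opposite F is at (-46.70, 46.80). Tangency of A1 to WA means the radius RA is perpendicular to WA and A1 meets KP tangentially, so RK is at right angles to KP, with radius 10.4, so the center R sits 10.4 in from both sides at R = (-36.30, 36.40). That places the tangent points at A = (-46.70, 36.40) on WA and K = (-36.30, 46.80) on KP. Then |FA| = |A − F| = 59.21.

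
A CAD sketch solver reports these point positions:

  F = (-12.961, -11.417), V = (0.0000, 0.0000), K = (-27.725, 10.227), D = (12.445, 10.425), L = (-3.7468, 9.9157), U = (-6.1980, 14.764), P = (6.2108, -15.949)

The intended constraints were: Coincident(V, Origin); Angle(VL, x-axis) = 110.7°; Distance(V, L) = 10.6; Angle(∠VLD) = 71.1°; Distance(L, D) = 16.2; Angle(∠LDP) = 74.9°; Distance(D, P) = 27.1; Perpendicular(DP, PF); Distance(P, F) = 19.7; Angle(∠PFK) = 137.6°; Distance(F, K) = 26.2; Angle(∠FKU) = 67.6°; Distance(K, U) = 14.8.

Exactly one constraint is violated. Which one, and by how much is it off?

Distance(K, U) = 14.8 — off by 7.20.

V = (0.00, 0.00) ✓; VL at 110.7° ✓; |VL| = 10.60 ✓; ∠VLD = 71.10° ✓; |LD| = 16.20 ✓; ∠LDP = 74.90° ✓; |DP| = 27.10 ✓; ∠(DP, PF) = 90.00° ✓; |PF| = 19.70 ✓; ∠PFK = 137.6° ✓; |FK| = 26.20 ✓; ∠FKU = 67.60° ✓; |KU| = 22.00 ✗.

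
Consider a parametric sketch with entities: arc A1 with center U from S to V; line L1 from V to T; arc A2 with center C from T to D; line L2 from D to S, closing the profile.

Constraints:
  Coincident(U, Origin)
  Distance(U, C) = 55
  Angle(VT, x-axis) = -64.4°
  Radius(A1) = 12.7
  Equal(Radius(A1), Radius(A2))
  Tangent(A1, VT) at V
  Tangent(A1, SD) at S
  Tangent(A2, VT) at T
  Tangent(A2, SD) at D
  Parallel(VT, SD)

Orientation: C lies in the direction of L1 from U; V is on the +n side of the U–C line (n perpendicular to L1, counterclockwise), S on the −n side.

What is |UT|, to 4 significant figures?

56.45

The slot axis is L1's direction at -64.4°, so u = (cos -64.4°, sin -64.4°) = (0.4321, -0.9018) and n = (−sin -64.4°, cos -64.4°) = (0.9018, 0.4321). U is at the origin and C lies 55.0 along u from U, so C = 55.0·u = (23.76, -49.60). Tangency of A1 to both parallel lines with radius 12.7 puts V and S at U ± 12.7·n: V = (11.45, 5.487), S = (-11.45, -5.487). Equal radii place T and D the same way about C: T = C + 12.7·n = (35.22, -44.11), D = C − 12.7·n = (12.31, -55.09). Then |UT| = |T − U| = 56.45.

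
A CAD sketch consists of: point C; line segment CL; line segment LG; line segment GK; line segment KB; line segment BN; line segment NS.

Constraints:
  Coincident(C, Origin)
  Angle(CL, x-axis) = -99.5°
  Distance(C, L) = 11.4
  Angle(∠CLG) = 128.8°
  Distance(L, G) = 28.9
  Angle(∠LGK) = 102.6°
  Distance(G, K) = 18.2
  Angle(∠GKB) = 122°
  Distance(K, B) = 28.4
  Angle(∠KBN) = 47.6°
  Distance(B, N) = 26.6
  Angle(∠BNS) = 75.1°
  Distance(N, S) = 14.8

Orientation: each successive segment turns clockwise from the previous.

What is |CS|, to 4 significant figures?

33.66

∠KBN = 47.6° gives BN at -58.50° from the x-axis; with |BN| = 26.6, N = (-17.46, -7.234). ∠BNS = 75.1° gives NS at -163.4° from the x-axis; with |NS| = 14.8, S = (-31.65, -11.46). Then |CS| = |S − C| = 33.66.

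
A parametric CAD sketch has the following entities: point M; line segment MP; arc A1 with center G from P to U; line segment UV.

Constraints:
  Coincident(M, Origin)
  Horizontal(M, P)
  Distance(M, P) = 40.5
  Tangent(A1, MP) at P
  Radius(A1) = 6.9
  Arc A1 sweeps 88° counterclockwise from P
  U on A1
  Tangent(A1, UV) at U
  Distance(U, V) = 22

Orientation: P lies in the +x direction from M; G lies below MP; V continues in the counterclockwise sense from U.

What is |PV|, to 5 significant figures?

29.653

On A1, P sits at bearing 90° from G; an 88° counterclockwise sweep puts U at bearing 178°, so U = G + 6.9·(cos 178°, sin 178°) = (33.604, -6.6592). A1 meets UV tangentially, so GU is at right angles to UV, so UV runs along (−sin 178°, cos 178°); with |UV| = 22.0, V = (32.836, -28.646). Then |PV| = |V − P| = 29.653.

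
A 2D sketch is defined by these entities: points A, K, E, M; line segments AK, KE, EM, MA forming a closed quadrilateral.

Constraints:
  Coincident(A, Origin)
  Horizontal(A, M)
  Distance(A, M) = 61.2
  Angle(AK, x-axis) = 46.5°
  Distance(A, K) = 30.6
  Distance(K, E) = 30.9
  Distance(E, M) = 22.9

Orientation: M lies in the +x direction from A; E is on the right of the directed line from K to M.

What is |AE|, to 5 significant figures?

38.677

Checks: |KE| = 30.90 ✓; |EM| = 22.90 ✓.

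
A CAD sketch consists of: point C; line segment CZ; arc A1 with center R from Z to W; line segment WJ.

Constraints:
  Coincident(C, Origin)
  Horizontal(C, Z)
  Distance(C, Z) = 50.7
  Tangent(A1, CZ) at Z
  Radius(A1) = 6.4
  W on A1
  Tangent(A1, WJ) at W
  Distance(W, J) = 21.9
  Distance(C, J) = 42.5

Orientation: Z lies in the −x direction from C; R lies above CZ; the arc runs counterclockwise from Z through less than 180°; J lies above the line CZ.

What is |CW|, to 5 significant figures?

45.073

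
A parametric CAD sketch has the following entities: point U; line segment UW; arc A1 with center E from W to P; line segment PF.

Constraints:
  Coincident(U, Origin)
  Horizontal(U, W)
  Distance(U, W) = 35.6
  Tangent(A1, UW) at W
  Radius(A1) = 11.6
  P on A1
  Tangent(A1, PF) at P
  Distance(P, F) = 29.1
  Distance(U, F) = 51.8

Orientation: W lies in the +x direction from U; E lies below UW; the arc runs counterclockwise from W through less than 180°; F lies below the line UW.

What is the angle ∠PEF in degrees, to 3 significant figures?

68.3°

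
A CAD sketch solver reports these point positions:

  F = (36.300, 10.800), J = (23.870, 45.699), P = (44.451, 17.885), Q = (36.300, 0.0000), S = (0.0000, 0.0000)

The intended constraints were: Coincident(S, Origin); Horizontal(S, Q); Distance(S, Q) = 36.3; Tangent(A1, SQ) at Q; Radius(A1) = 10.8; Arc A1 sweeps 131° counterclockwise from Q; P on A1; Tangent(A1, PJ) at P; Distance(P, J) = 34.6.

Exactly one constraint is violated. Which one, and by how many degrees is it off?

Tangent(A1, PJ) at P — off by 4.50°.

S = (0.00, 0.00) ✓; S.y = 0.00, Q.y = 0.00 ✓; |SQ| = 36.30 ✓; ∠(FQ, QS) = 90.00° ✓; |FQ| = 10.80 ✓; bearing(F→P) − bearing(F→Q) = 131.0° ✓; |FP| = 10.80 ✓; ∠(FP, PJ) = 94.50° ✗; |PJ| = 34.60 ✓.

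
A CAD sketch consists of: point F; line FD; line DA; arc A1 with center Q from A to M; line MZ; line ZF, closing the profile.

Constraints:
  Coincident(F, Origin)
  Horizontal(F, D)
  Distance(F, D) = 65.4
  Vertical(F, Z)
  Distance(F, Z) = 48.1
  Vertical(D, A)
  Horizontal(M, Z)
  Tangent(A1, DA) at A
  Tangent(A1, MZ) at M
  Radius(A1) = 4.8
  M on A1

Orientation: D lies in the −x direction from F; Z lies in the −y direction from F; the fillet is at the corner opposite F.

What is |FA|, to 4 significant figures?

78.44

The virtual corner opposite F is at (-65.40, -48.10). The tangent condition forces QA to be normal to DA and tangency of A1 to MZ means the radius QM is perpendicular to MZ, with radius 4.8, so the center Q sits 4.8 in from both sides at Q = (-60.60, -43.30). That places the tangent points at A = (-65.40, -43.30) on DA and M = (-60.60, -48.10) on MZ. Then |FA| = |A − F| = 78.44.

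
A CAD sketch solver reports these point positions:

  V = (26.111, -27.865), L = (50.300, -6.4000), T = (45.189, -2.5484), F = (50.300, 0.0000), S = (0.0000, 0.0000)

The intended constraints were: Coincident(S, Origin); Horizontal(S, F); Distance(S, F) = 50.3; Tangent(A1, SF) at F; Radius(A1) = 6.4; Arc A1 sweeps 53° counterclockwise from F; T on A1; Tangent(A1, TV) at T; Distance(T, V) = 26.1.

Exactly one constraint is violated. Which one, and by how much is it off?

Distance(T, V) = 26.1 — off by 5.60.

S = (0.00, 0.00) ✓; S.y = 0.00, F.y = 0.00 ✓; |SF| = 50.30 ✓; ∠(LF, FS) = 90.00° ✓; |LF| = 6.400 ✓; bearing(L→T) − bearing(L→F) = 53.00° ✓; |LT| = 6.400 ✓; ∠(LT, TV) = 90.00° ✓; |TV| = 31.70 ✗.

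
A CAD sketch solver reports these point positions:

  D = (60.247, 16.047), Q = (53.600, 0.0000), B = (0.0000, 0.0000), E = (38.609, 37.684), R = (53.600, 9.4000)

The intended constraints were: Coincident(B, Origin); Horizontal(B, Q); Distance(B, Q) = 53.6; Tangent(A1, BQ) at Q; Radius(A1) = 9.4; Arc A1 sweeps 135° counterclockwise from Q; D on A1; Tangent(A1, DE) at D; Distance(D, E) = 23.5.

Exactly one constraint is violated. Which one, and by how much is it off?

Distance(D, E) = 23.5 — off by 7.10.

B = (0.00, 0.00) ✓; B.y = 0.00, Q.y = 0.00 ✓; |BQ| = 53.60 ✓; ∠(RQ, QB) = 90.00° ✓; |RQ| = 9.400 ✓; bearing(R→D) − bearing(R→Q) = 135.0° ✓; |RD| = 9.400 ✓; ∠(RD, DE) = 90.00° ✓; |DE| = 30.60 ✗.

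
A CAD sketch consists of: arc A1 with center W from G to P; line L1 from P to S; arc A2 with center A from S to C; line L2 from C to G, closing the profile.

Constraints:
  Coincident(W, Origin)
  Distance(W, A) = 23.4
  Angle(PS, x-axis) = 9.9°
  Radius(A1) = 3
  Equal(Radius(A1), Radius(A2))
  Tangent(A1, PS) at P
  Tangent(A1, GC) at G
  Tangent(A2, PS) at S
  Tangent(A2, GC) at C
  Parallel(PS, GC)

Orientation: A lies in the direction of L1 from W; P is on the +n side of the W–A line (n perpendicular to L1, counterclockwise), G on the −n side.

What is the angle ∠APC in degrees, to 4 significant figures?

7.076°

The slot axis is L1's direction at 9.9°, so u = (cos 9.9°, sin 9.9°) = (0.9851, 0.1719) and n = (−sin 9.9°, cos 9.9°) = (-0.1719, 0.9851). W is at the origin and A lies 23.4 along u from W, so A = 23.4·u = (23.05, 4.023). Tangency of A1 to both parallel lines with radius 3.0 puts P and G at W ± 3.0·n: P = (-0.5158, 2.955), G = (0.5158, -2.955). Equal radii place S and C the same way about A: S = A + 3.0·n = (22.54, 6.978), C = A − 3.0·n = (23.57, 1.068). Then cos ∠APC = PA·PC / (|PA||PC|), giving 7.076°.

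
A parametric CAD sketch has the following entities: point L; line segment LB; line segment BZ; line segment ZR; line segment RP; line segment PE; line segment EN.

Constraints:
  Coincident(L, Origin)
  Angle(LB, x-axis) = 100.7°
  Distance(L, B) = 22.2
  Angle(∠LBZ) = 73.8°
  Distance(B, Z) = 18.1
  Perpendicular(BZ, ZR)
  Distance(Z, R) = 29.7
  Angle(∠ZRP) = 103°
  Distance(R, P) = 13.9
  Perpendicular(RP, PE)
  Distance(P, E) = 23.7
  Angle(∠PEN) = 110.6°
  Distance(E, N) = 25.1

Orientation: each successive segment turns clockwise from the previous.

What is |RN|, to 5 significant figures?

33.917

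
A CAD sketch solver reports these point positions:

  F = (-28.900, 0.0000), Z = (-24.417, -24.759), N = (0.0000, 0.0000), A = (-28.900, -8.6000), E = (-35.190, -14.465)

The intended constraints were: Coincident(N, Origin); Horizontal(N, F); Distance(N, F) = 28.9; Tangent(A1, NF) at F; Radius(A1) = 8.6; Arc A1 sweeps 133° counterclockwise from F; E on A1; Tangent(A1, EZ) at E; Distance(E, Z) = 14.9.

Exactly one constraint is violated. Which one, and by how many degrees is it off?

Tangent(A1, EZ) at E — off by 3.31°.

N = (0.00, 0.00) ✓; N.y = 0.00, F.y = 0.00 ✓; |NF| = 28.90 ✓; ∠(AF, FN) = 90.00° ✓; |AF| = 8.600 ✓; bearing(A→E) − bearing(A→F) = 133.0° ✓; |AE| = 8.600 ✓; ∠(AE, EZ) = 86.69° ✗; |EZ| = 14.90 ✓.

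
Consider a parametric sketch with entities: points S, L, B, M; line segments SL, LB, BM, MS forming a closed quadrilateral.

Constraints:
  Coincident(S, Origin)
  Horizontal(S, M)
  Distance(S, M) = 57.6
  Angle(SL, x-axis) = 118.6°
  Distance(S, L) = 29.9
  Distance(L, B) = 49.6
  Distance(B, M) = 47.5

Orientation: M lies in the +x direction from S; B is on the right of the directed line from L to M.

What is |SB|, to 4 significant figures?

19.91

S is at the origin; SM is horizontal with |SM| = 57.6 and M in +x, so M = (57.6, 0). SL runs at 118.6° with |SL| = 29.9, so L = (-14.31, 26.25). B is determined by |LB| = 49.6 and |BM| = 47.5 together: it lies at the intersection of circle(L, 49.6) and circle(M, 47.5). With |LM| = 76.55, the foot of the radical line on LM is 39.61 from L and the perpendicular offset is √(49.6² − 39.61²) = 29.85. Taking the right-of-LM solution: B = (12.66, -15.37).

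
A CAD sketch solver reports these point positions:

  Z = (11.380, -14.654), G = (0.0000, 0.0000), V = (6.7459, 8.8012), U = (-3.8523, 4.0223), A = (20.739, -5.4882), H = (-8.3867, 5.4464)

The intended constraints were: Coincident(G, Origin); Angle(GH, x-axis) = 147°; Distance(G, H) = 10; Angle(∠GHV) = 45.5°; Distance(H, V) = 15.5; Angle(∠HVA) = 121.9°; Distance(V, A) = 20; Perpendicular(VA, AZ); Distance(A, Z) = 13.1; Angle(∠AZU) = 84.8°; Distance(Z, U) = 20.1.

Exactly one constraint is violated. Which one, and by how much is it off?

Distance(Z, U) = 20.1 — off by 4.00.

G = (0.00, 0.00) ✓; GH at 147.0° ✓; |GH| = 10.00 ✓; ∠GHV = 45.50° ✓; |HV| = 15.50 ✓; ∠HVA = 121.9° ✓; |VA| = 20.00 ✓; ∠(VA, AZ) = 90.00° ✓; |AZ| = 13.10 ✓; ∠AZU = 84.80° ✓; |ZU| = 24.10 ✗.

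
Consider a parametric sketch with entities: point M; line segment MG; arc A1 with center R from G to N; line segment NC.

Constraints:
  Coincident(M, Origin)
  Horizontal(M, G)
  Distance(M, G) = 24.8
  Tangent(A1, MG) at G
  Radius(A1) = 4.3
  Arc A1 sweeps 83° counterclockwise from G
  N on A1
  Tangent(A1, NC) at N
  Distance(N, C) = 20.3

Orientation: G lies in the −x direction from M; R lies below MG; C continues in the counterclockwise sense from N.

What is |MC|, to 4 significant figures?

39.59

M is at the origin; M and G share the same y with |MG| = 24.8 and G on the −x side, so G = (-24.80, 0.000). Tangency of A1 to MG means the radius RG is perpendicular to MG, so R = G + (0, -4.3) = (-24.80, -4.300). On A1, G sits at bearing 90° from R; an 83° counterclockwise sweep puts N at bearing 173°, so N = R + 4.3·(cos 173°, sin 173°) = (-29.07, -3.776). The tangent condition forces RN to be normal to NC, so NC runs along (−sin 173°, cos 173°); with |NC| = 20.3, C = (-31.54, -23.92). Then |MC| = |C − M| = 39.59.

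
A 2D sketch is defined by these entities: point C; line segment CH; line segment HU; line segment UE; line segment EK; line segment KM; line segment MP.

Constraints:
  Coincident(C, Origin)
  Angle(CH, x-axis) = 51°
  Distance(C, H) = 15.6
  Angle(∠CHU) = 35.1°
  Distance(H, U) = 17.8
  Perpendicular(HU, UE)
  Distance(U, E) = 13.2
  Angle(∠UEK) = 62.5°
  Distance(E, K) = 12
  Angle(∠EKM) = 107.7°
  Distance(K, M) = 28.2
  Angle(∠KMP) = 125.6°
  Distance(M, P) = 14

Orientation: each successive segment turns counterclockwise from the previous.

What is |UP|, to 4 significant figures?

27.08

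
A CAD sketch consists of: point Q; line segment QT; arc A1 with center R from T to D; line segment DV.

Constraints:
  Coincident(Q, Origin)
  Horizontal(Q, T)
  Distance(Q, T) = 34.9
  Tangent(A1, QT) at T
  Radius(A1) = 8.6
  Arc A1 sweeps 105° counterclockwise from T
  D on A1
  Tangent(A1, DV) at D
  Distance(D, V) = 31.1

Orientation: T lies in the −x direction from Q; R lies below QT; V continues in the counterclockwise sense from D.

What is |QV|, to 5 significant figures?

53.908

On A1, T sits at bearing 90° from R; a 105° counterclockwise sweep puts D at bearing 195°, so D = R + 8.6·(cos 195°, sin 195°) = (-43.207, -10.826). The tangent condition forces RD to be normal to DV, so DV runs along (−sin 195°, cos 195°); with |DV| = 31.1, V = (-35.158, -40.866). Then |QV| = |V − Q| = 53.908.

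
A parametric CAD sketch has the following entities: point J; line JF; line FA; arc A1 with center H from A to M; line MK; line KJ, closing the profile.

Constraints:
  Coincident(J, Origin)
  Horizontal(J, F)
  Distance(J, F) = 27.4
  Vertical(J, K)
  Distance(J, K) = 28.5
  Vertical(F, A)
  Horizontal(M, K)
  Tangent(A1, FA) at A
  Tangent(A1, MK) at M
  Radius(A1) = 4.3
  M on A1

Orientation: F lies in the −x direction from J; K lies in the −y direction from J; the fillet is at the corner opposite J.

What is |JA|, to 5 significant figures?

36.557

The virtual corner opposite J is at (-27.400, -28.500). Tangency of A1 to FA means the radius HA is perpendicular to FA and A1 meets MK tangentially, so HM is at right angles to MK, with radius 4.3, so the center H sits 4.3 in from both sides at H = (-23.100, -24.200). That places the tangent points at A = (-27.400, -24.200) on FA and M = (-23.100, -28.500) on MK. Then |JA| = |A − J| = 36.557.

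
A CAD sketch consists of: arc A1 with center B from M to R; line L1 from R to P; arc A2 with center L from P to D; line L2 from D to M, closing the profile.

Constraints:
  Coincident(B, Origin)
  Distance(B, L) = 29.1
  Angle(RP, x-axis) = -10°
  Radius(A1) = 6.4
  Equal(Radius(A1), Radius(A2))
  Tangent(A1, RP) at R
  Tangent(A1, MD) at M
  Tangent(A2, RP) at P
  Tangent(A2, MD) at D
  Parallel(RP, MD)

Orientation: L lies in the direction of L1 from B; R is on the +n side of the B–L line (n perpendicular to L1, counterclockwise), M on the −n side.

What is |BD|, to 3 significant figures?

29.8

The slot axis is L1's direction at -10.0°, so u = (cos -10.0°, sin -10.0°) = (0.985, -0.174) and n = (−sin -10.0°, cos -10.0°) = (0.174, 0.985). B is at the origin and L lies 29.1 along u from B, so L = 29.1·u = (28.7, -5.05). Tangency of A1 to both parallel lines with radius 6.4 puts R and M at B ± 6.4·n: R = (1.11, 6.30), M = (-1.11, -6.30). Equal radii place P and D the same way about L: P = L + 6.4·n = (29.8, 1.25), D = L − 6.4·n = (27.5, -11.4). Then |BD| = |D − B| = 29.8.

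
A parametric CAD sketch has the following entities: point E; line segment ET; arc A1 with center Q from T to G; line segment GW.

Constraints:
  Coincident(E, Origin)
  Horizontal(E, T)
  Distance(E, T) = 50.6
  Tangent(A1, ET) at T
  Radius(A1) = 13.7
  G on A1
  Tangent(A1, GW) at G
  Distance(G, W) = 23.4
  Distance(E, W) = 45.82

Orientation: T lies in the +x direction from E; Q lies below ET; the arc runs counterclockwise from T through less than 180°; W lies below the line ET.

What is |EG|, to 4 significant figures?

38.73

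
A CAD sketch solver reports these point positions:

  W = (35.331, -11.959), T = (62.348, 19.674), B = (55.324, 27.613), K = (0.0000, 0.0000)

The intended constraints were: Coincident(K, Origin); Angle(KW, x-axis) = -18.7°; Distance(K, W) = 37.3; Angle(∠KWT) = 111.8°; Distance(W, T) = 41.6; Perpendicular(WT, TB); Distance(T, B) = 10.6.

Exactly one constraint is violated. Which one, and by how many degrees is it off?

Perpendicular(WT, TB) — off by 8.00°.

K = (0.00, 0.00) ✓; KW at -18.70° ✓; |KW| = 37.30 ✓; ∠KWT = 111.8° ✓; |WT| = 41.60 ✓; ∠(WT, TB) = 82.00° ✗; |TB| = 10.60 ✓.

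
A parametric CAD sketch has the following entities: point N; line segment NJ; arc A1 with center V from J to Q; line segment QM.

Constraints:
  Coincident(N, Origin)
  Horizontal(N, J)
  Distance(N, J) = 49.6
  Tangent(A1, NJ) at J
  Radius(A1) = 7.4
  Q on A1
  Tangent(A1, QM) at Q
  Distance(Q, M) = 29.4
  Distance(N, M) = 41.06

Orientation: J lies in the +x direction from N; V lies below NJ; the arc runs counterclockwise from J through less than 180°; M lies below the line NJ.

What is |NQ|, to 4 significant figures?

43.32

Checks: |VQ| = 7.400 ✓; ∠(VQ, QM) = 90.00° ✓; |QM| = 29.40 ✓; |NM| = 41.06 ✓.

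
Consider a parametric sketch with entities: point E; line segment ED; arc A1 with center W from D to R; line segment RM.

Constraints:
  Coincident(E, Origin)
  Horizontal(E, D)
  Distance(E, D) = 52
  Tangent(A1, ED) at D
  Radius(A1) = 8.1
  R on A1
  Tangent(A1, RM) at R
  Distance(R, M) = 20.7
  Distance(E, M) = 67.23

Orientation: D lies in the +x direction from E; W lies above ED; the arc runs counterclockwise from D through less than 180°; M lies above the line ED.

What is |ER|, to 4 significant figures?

60.60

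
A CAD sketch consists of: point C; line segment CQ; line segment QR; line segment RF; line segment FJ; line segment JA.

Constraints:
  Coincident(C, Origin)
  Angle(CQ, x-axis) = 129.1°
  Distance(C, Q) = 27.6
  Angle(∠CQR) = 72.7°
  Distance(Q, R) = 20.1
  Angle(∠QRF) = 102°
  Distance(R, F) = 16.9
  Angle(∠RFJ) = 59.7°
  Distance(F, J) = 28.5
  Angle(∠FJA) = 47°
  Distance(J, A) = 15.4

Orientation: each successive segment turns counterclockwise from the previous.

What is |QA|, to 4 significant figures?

10.06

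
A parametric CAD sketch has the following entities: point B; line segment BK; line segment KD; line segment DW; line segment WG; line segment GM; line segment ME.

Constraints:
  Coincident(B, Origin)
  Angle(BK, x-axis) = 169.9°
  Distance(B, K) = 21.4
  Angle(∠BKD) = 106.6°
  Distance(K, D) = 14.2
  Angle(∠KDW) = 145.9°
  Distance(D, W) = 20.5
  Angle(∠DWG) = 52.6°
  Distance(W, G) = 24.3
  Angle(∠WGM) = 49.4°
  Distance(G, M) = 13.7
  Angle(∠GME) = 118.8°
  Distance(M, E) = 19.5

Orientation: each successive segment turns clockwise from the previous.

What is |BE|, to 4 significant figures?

42.04

∠WGM = 49.4° gives GM at 164.4° from the x-axis; with |GM| = 13.7, M = (-16.10, 17.69). ∠GME = 118.8° gives ME at 103.2° from the x-axis; with |ME| = 19.5, E = (-20.56, 36.67). Then |BE| = |E − B| = 42.04.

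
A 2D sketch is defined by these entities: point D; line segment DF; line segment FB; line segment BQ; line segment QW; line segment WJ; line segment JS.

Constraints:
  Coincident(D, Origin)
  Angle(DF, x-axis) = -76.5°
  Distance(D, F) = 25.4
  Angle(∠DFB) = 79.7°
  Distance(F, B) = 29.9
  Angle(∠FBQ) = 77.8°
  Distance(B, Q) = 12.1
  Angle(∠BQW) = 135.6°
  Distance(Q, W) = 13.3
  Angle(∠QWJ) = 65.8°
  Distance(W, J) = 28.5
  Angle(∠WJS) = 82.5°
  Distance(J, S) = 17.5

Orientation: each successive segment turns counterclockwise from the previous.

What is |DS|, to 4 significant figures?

42.39

D is at the origin; DF runs at -76.5° with length 25.4, so F = (5.930, -24.70). ∠DFB = 79.7° gives FB at 23.80° from the x-axis; with |FB| = 29.9, B = (33.29, -12.63). ∠FBQ = 77.8° gives BQ at 126.0° from the x-axis; with |BQ| = 12.1, Q = (26.17, -2.843). ∠BQW = 135.6° gives QW at 170.4° from the x-axis; with |QW| = 13.3, W = (13.06, -0.6251). ∠QWJ = 65.8° gives WJ at -75.40° from the x-axis; with |WJ| = 28.5, J = (20.24, -28.20). ∠WJS = 82.5° gives JS at 22.10° from the x-axis; with |JS| = 17.5, S = (36.46, -21.62). Then |DS| = |S − D| = 42.39.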